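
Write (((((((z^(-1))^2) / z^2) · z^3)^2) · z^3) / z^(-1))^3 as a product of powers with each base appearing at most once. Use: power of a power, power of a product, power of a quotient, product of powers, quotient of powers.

(((((((z^(-1))^2) / z^2) · z^3)^2) · z^3) / z^(-1))^3
= (((((((z^(-1))^2) / z^2) · z^3)^2) · z^3)^3) / ((z^(-1))^3)    [power of a quotient]
= (((((((z^(-1))^2) / z^2) · z^3)^2)^3) · ((z^3)^3)) / ((z^(-1))^3)    [power of a product]
= ((((((z^(-1))^2) / z^2) · z^3)^6) · ((z^3)^3)) / ((z^(-1))^3)    [power of a power]
= ((((((z^(-1))^2) / z^2)^6) · ((z^3)^6)) · ((z^3)^3)) / ((z^(-1))^3)    [power of a product]
= ((((((z^(-1))^2)^6) / ((z^2)^6)) · ((z^3)^6)) · ((z^3)^3)) / ((z^(-1))^3)    [power of a quotient]
= (((((z^(-1))^12) / ((z^2)^6)) · ((z^3)^6)) · ((z^3)^3)) / ((z^(-1))^3)    [power of a power]
= (((z^(-12) / ((z^2)^6)) · ((z^3)^6)) · ((z^3)^3)) / ((z^(-1))^3)    [power of a power]
= (((z^(-12) / z^12) · ((z^3)^6)) · ((z^3)^3)) / ((z^(-1))^3)    [power of a power]
= ((z^(-24) · ((z^3)^6)) · ((z^3)^3)) / ((z^(-1))^3)    [quotient of powers]
= ((z^(-24) · z^18) · ((z^3)^3)) / ((z^(-1))^3)    [power of a power]
= (z^(-6) · ((z^3)^3)) / ((z^(-1))^3)    [product of powers]
= (z^(-6) · z^9) / ((z^(-1))^3)    [power of a power]
= z^3 / ((z^(-1))^3)    [product of powers]
= z^3 / z^(-3)    [power of a power]
= z^6    [quotient of powers]

z^6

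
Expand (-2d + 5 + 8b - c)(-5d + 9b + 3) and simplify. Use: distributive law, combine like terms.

10d^2 - 58bd - 31d + 69b + 15 + 72b^2 + 5cd - 9bc - 3c

(-2d + 5 + 8b - c)(-5d + 9b + 3)
= 10d^2 - 18bd - 6d - 25d + 45b + 15 - 40bd + 72b^2 + 24b + 5cd - 9bc - 3c    [distributive law]
= 10d^2 - 58bd - 31d + 69b + 15 + 72b^2 + 5cd - 9bc - 3c    [combine like terms]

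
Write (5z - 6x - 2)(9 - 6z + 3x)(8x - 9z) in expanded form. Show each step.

996xz - 513z² - 699xz² + 270z³ + 570x²z - 480x² - 144x³ - 144x + 162z

(5z - 6x - 2)(9 - 6z + 3x)(8x - 9z)
= (45z - 30z² + 15xz - 54x + 36xz - 18x² - 18 + 12z - 6x)(8x - 9z)    [distributive law]
= (57z - 30z² + 51xz - 60x - 18x² - 18)(8x - 9z)    [combine like terms]
= 456xz - 513z² - 240xz² + 270z³ + 408x²z - 459xz² - 480x² + 540xz - 144x³ + 162x²z - 144x + 162z    [distributive law]
= 996xz - 513z² - 699xz² + 270z³ + 570x²z - 480x² - 144x³ - 144x + 162z    [combine like terms]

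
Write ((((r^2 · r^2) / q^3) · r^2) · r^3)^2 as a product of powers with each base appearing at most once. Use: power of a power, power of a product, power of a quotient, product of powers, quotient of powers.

q^(-6)r^18

((((r^2 · r^2) / q^3) · r^2) · r^3)^2
= ((((r^2 · r^2) / q^3) · r^2)^2) · ((r^3)^2)    [power of a product]
= ((((r^2 · r^2) / q^3)^2) · ((r^2)^2)) · ((r^3)^2)    [power of a product]
= ((((r^2 · r^2)^2) / ((q^3)^2)) · ((r^2)^2)) · ((r^3)^2)    [power of a quotient]
= (((((r^2)^2) · ((r^2)^2)) / ((q^3)^2)) · ((r^2)^2)) · ((r^3)^2)    [power of a product]
= (((r^4 · ((r^2)^2)) / ((q^3)^2)) · ((r^2)^2)) · ((r^3)^2)    [power of a power]
= (((r^4 · r^4) / ((q^3)^2)) · ((r^2)^2)) · ((r^3)^2)    [power of a power]
= ((r^8 / ((q^3)^2)) · ((r^2)^2)) · ((r^3)^2)    [product of powers]
= ((r^8 / q^6) · ((r^2)^2)) · ((r^3)^2)    [power of a power]
= ((r^8 / q^6) · r^4) · ((r^3)^2)    [power of a power]
= ((r^8 / q^6) · r^4) · r^6    [power of a power]
= q^(-6)r^18    [quotient of powers; product of powers]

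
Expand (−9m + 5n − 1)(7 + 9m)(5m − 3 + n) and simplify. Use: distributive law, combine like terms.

−117m^2 + 181m − 32mn − 405m^3 + 144m^2n − 112n + 35n^2 + 45mn^2 + 21

(−9m + 5n − 1)(7 + 9m)(5m − 3 + n)
= (−63m − 81m^2 + 35n + 45mn − 7 − 9m)(5m − 3 + n)    [distributive law]
= (−72m − 81m^2 + 35n + 45mn − 7)(5m − 3 + n)    [combine like terms]
= −360m^2 + 216m − 72mn − 405m^3 + 243m^2 − 81m^2n + 175mn − 105n + 35n^2 + 225m^2n − 135mn + 45mn^2 − 35m + 21 − 7n    [distributive law]
= −117m^2 + 181m − 32mn − 405m^3 + 144m^2n − 112n + 35n^2 + 45mn^2 + 21    [combine like terms]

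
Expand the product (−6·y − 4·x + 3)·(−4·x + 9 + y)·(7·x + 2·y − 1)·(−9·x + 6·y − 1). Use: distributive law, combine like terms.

(−6·y − 4·x + 3)·(−4·x + 9 + y)·(7·x + 2·y − 1)·(−9·x + 6·y − 1)
= (24·x·y − 54·y − 6·y^2 + 16·x^2 − 36·x − 4·x·y − 12·x + 27 + 3·y)·(7·x + 2·y − 1)·(−9·x + 6·y − 1)    [distributive law]
= (20·x·y − 51·y − 6·y^2 + 16·x^2 − 48·x + 27)·(7·x + 2·y − 1)·(−9·x + 6·y − 1)    [combine like terms]
= (140·x^2·y + 40·x·y^2 − 20·x·y − 357·x·y − 102·y^2 + 51·y − 42·x·y^2 − 12·y^3 + 6·y^2 + 112·x^3 + 32·x^2·y − 16·x^2 − 336·x^2 − 96·x·y + 48·x + 189·x + 54·y − 27)·(−9·x + 6·y − 1)    [distributive law]
= (172·x^2·y − 2·x·y^2 − 473·x·y − 96·y^2 + 105·y − 12·y^3 + 112·x^3 − 352·x^2 + 237·x − 27)·(−9·x + 6·y − 1)    [combine like terms]
= −1548·x^3·y + 1032·x^2·y^2 − 172·x^2·y + 18·x^2·y^2 − 12·x·y^3 + 2·x·y^2 + 4257·x^2·y − 2838·x·y^2 + 473·x·y + 864·x·y^2 − 576·y^3 + 96·y^2 − 945·x·y + 630·y^2 − 105·y + 108·x·y^3 − 72·y^4 + 12·y^3 − 1008·x^4 + 672·x^3·y − 112·x^3 + 3168·x^3 − 2112·x^2·y + 352·x^2 − 2133·x^2 + 1422·x·y − 237·x + 243·x − 162·y + 27    [distributive law]
= −876·x^3·y + 1050·x^2·y^2 + 1973·x^2·y + 96·x·y^3 − 1972·x·y^2 + 950·x·y − 564·y^3 + 726·y^2 − 267·y − 72·y^4 − 1008·x^4 + 3056·x^3 − 1781·x^2 + 6·x + 27    [combine like terms]

−876·x^3·y + 1050·x^2·y^2 + 1973·x^2·y + 96·x·y^3 − 1972·x·y^2 + 950·x·y − 564·y^3 + 726·y^2 − 267·y − 72·y^4 − 1008·x^4 + 3056·x^3 − 1781·x^2 + 6·x + 27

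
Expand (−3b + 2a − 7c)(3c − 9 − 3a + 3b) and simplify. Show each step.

(−3b + 2a − 7c)(3c − 9 − 3a + 3b)
= −9bc + 27b + 9ab − 9b^2 + 6ac − 18a − 6a^2 + 6ab − 21c^2 + 63c + 21ac − 21bc    [distributive law]
= −30bc + 27b + 15ab − 9b^2 + 27ac − 18a − 6a^2 − 21c^2 + 63c    [combine like terms]

−30bc + 27b + 15ab − 9b^2 + 27ac − 18a − 6a^2 − 21c^2 + 63c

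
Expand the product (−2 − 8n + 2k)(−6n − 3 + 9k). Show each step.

(−2 − 8n + 2k)(−6n − 3 + 9k)
= 12n + 6 − 18k + 48n² + 24n − 72kn − 12kn − 6k + 18k²    [distributive law]
= 36n + 6 − 24k + 48n² − 84kn + 18k²    [combine like terms]

36n + 6 − 24k + 48n² − 84kn + 18k²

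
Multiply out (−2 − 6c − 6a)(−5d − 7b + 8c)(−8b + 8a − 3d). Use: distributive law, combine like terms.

−122bd + 80ad − 30d^2 − 112b^2 + 112ab + 128bc − 128ac + 48cd − 366bcd + 384acd − 90cd^2 − 336b^2c + 720abc + 384bc^2 − 384ac^2 + 144c^2d − 366abd + 240a^2d − 90ad^2 − 336ab^2 + 336a^2b − 384a^2c

(−2 − 6c − 6a)(−5d − 7b + 8c)(−8b + 8a − 3d)
= (10d + 14b − 16c + 30cd + 42bc − 48c^2 + 30ad + 42ab − 48ac)(−8b + 8a − 3d)    [distributive law]
= −80bd + 80ad − 30d^2 − 112b^2 + 112ab − 42bd + 128bc − 128ac + 48cd − 240bcd + 240acd − 90cd^2 − 336b^2c + 336abc − 126bcd + 384bc^2 − 384ac^2 + 144c^2d − 240abd + 240a^2d − 90ad^2 − 336ab^2 + 336a^2b − 126abd + 384abc − 384a^2c + 144acd    [distributive law]
= −122bd + 80ad − 30d^2 − 112b^2 + 112ab + 128bc − 128ac + 48cd − 366bcd + 384acd − 90cd^2 − 336b^2c + 720abc + 384bc^2 − 384ac^2 + 144c^2d − 366abd + 240a^2d − 90ad^2 − 336ab^2 + 336a^2b − 384a^2c    [combine like terms]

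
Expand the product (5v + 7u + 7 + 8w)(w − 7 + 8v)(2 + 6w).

264vw + 414vw^2 + 42v + 80v^2 + 240v^2w − 280uw + 42uw^2 − 98u + 112uv + 336uvw − 392w − 278w^2 − 98 + 48w^3

(5v + 7u + 7 + 8w)(w − 7 + 8v)(2 + 6w)
= (5vw − 35v + 40v^2 + 7uw − 49u + 56uv + 7w − 49 + 56v + 8w^2 − 56w + 64vw)(2 + 6w)    [distributive law]
= (69vw + 21v + 40v^2 + 7uw − 49u + 56uv − 49w − 49 + 8w^2)(2 + 6w)    [combine like terms]
= 138vw + 414vw^2 + 42v + 126vw + 80v^2 + 240v^2w + 14uw + 42uw^2 − 98u − 294uw + 112uv + 336uvw − 98w − 294w^2 − 98 − 294w + 16w^2 + 48w^3    [distributive law]
= 264vw + 414vw^2 + 42v + 80v^2 + 240v^2w − 280uw + 42uw^2 − 98u + 112uv + 336uvw − 392w − 278w^2 − 98 + 48w^3    [combine like terms]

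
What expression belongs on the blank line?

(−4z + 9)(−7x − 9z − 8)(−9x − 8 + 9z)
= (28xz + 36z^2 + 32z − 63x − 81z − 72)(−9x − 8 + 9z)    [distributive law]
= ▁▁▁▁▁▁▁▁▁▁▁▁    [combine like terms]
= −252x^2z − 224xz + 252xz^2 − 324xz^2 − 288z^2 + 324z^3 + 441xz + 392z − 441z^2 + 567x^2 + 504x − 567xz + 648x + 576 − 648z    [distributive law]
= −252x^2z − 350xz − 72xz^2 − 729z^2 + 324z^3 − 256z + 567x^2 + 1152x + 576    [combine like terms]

Applying combine like terms to the line above:

(28xz + 36z^2 − 49z − 63x − 72)(−9x − 8 + 9z)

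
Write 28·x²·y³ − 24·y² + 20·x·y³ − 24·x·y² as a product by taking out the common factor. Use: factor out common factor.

4·y²(7·x²·y − 6 + 5·x·y − 6·x)

28·x²·y³ − 24·y² + 20·x·y³ − 24·x·y²
= 4(7·x²·y³ − 6·y² + 5·x·y³ − 6·x·y²)    [factor out 4]
= 4·y²(7·x²·y − 6 + 5·x·y − 6·x)    [factor out y²]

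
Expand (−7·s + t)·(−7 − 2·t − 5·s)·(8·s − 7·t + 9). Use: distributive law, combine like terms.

707·s² − 318·s·t + 441·s − 173·s²·t − 79·s·t² + 280·s³ + 31·t² − 63·t + 14·t³

(−7·s + t)·(−7 − 2·t − 5·s)·(8·s − 7·t + 9)
= (49·s + 14·s·t + 35·s² − 7·t − 2·t² − 5·s·t)·(8·s − 7·t + 9)    [distributive law]
= (49·s + 9·s·t + 35·s² − 7·t − 2·t²)·(8·s − 7·t + 9)    [combine like terms]
= 392·s² − 343·s·t + 441·s + 72·s²·t − 63·s·t² + 81·s·t + 280·s³ − 245·s²·t + 315·s² − 56·s·t + 49·t² − 63·t − 16·s·t² + 14·t³ − 18·t²    [distributive law]
= 707·s² − 318·s·t + 441·s − 173·s²·t − 79·s·t² + 280·s³ + 31·t² − 63·t + 14·t³    [combine like terms]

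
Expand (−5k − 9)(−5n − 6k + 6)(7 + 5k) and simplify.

400kn + 125k^2n + 330k^2 + 150k^3 − 102k + 315n − 378

(−5k − 9)(−5n − 6k + 6)(7 + 5k)
= (25kn + 30k^2 − 30k + 45n + 54k − 54)(7 + 5k)    [distributive law]
= (25kn + 30k^2 + 24k + 45n − 54)(7 + 5k)    [combine like terms]
= 175kn + 125k^2n + 210k^2 + 150k^3 + 168k + 120k^2 + 315n + 225kn − 378 − 270k    [distributive law]
= 400kn + 125k^2n + 330k^2 + 150k^3 − 102k + 315n − 378    [combine like terms]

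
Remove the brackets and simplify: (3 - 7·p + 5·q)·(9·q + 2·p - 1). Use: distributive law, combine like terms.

(3 - 7·p + 5·q)·(9·q + 2·p - 1)
= 27·q + 6·p - 3 - 63·p·q - 14·p^2 + 7·p + 45·q^2 + 10·p·q - 5·q    [distributive law]
= 22·q + 13·p - 3 - 53·p·q - 14·p^2 + 45·q^2    [combine like terms]

22·q + 13·p - 3 - 53·p·q - 14·p^2 + 45·q^2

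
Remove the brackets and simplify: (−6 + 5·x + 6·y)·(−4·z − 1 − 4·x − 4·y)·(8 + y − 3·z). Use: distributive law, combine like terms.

(−6 + 5·x + 6·y)·(−4·z − 1 − 4·x − 4·y)·(8 + y − 3·z)
= (24·z + 6 + 24·x + 24·y − 20·x·z − 5·x − 20·x² − 20·x·y − 24·y·z − 6·y − 24·x·y − 24·y²)·(8 + y − 3·z)    [distributive law]
= (24·z + 6 + 19·x + 18·y − 20·x·z − 20·x² − 44·x·y − 24·y·z − 24·y²)·(8 + y − 3·z)    [combine like terms]
= 192·z + 24·y·z − 72·z² + 48 + 6·y − 18·z + 152·x + 19·x·y − 57·x·z + 144·y + 18·y² − 54·y·z − 160·x·z − 20·x·y·z + 60·x·z² − 160·x² − 20·x²·y + 60·x²·z − 352·x·y − 44·x·y² + 132·x·y·z − 192·y·z − 24·y²·z + 72·y·z² − 192·y² − 24·y³ + 72·y²·z    [distributive law]
= 174·z − 222·y·z − 72·z² + 48 + 150·y + 152·x − 333·x·y − 217·x·z − 174·y² + 112·x·y·z + 60·x·z² − 160·x² − 20·x²·y + 60·x²·z − 44·x·y² + 48·y²·z + 72·y·z² − 24·y³    [combine like terms]

174·z − 222·y·z − 72·z² + 48 + 150·y + 152·x − 333·x·y − 217·x·z − 174·y² + 112·x·y·z + 60·x·z² − 160·x² − 20·x²·y + 60·x²·z − 44·x·y² + 48·y²·z + 72·y·z² − 24·y³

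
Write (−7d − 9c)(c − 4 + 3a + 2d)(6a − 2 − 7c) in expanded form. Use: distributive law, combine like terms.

−3acd − 146cd + 175c^2d + 210ad − 56d − 126a^2d − 84ad^2 + 28d^2 + 98cd^2 + 135ac^2 − 234c^2 + 63c^3 + 270ac − 72c − 162a^2c

(−7d − 9c)(c − 4 + 3a + 2d)(6a − 2 − 7c)
= (−7cd + 28d − 21ad − 14d^2 − 9c^2 + 36c − 27ac − 18cd)(6a − 2 − 7c)    [distributive law]
= (−25cd + 28d − 21ad − 14d^2 − 9c^2 + 36c − 27ac)(6a − 2 − 7c)    [combine like terms]
= −150acd + 50cd + 175c^2d + 168ad − 56d − 196cd − 126a^2d + 42ad + 147acd − 84ad^2 + 28d^2 + 98cd^2 − 54ac^2 + 18c^2 + 63c^3 + 216ac − 72c − 252c^2 − 162a^2c + 54ac + 189ac^2    [distributive law]
= −3acd − 146cd + 175c^2d + 210ad − 56d − 126a^2d − 84ad^2 + 28d^2 + 98cd^2 + 135ac^2 − 234c^2 + 63c^3 + 270ac − 72c − 162a^2c    [combine like terms]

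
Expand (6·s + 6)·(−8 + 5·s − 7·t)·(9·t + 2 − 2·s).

(6·s + 6)·(−8 + 5·s − 7·t)·(9·t + 2 − 2·s)
= (−48·s + 30·s² − 42·s·t − 48 + 30·s − 42·t)·(9·t + 2 − 2·s)    [distributive law]
= (−18·s + 30·s² − 42·s·t − 48 − 42·t)·(9·t + 2 − 2·s)    [combine like terms]
= −162·s·t − 36·s + 36·s² + 270·s²·t + 60·s² − 60·s³ − 378·s·t² − 84·s·t + 84·s²·t − 432·t − 96 + 96·s − 378·t² − 84·t + 84·s·t    [distributive law]
= −162·s·t + 60·s + 96·s² + 354·s²·t − 60·s³ − 378·s·t² − 516·t − 96 − 378·t²    [combine like terms]

−162·s·t + 60·s + 96·s² + 354·s²·t − 60·s³ − 378·s·t² − 516·t − 96 − 378·t²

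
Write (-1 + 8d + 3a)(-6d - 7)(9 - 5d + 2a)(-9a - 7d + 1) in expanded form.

(-1 + 8d + 3a)(-6d - 7)(9 - 5d + 2a)(-9a - 7d + 1)
= (6d + 7 - 48d^2 - 56d - 18ad - 21a)(9 - 5d + 2a)(-9a - 7d + 1)    [distributive law]
= (-50d + 7 - 48d^2 - 18ad - 21a)(9 - 5d + 2a)(-9a - 7d + 1)    [combine like terms]
= (-450d + 250d^2 - 100ad + 63 - 35d + 14a - 432d^2 + 240d^3 - 96ad^2 - 162ad + 90ad^2 - 36a^2d - 189a + 105ad - 42a^2)(-9a - 7d + 1)    [distributive law]
= (-485d - 182d^2 - 157ad + 63 - 175a + 240d^3 - 6ad^2 - 36a^2d - 42a^2)(-9a - 7d + 1)    [combine like terms]
= 4365ad + 3395d^2 - 485d + 1638ad^2 + 1274d^3 - 182d^2 + 1413a^2d + 1099ad^2 - 157ad - 567a - 441d + 63 + 1575a^2 + 1225ad - 175a - 2160ad^3 - 1680d^4 + 240d^3 + 54a^2d^2 + 42ad^3 - 6ad^2 + 324a^3d + 252a^2d^2 - 36a^2d + 378a^3 + 294a^2d - 42a^2    [distributive law]
= 5433ad + 3213d^2 - 926d + 2731ad^2 + 1514d^3 + 1671a^2d - 742a + 63 + 1533a^2 - 2118ad^3 - 1680d^4 + 306a^2d^2 + 324a^3d + 378a^3    [combine like terms]

5433ad + 3213d^2 - 926d + 2731ad^2 + 1514d^3 + 1671a^2d - 742a + 63 + 1533a^2 - 2118ad^3 - 1680d^4 + 306a^2d^2 + 324a^3d + 378a^3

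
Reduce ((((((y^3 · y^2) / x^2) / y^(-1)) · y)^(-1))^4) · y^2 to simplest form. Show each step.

((((((y^3 · y^2) / x^2) / y^(-1)) · y)^(-1))^4) · y^2
= (((((y^3 · y^2) / x^2) / y^(-1)) · y)^(-4)) · y^2    [power of a power]
= (((((y^3 · y^2) / x^2) / y^(-1))^(-4)) · (y^(-4))) · y^2    [power of a product]
= (((((y^3 · y^2) / x^2)^(-4)) / ((y^(-1))^(-4))) · (y^(-4))) · y^2    [power of a quotient]
= (((((y^3 · y^2)^(-4)) / ((x^2)^(-4))) / ((y^(-1))^(-4))) · (y^(-4))) · y^2    [power of a quotient]
= ((((((y^3)^(-4)) · ((y^2)^(-4))) / ((x^2)^(-4))) / ((y^(-1))^(-4))) · (y^(-4))) · y^2    [power of a product]
= ((((y^(-12) · ((y^2)^(-4))) / ((x^2)^(-4))) / ((y^(-1))^(-4))) · (y^(-4))) · y^2    [power of a power]
= ((((y^(-12) · y^(-8)) / ((x^2)^(-4))) / ((y^(-1))^(-4))) · (y^(-4))) · y^2    [power of a power]
= (((y^(-20) / ((x^2)^(-4))) / ((y^(-1))^(-4))) · (y^(-4))) · y^2    [product of powers]
= (((y^(-20) / x^(-8)) / ((y^(-1))^(-4))) · (y^(-4))) · y^2    [power of a power]
= (((y^(-20) / x^(-8)) / y^4) · (y^(-4))) · y^2    [power of a power]
= x^8y^(-26)    [quotient of powers; product of powers]

x^8y^(-26)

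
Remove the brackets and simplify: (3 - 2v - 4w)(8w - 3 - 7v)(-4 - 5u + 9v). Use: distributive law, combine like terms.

(3 - 2v - 4w)(8w - 3 - 7v)(-4 - 5u + 9v)
= (24w - 9 - 21v - 16vw + 6v + 14v² - 32w² + 12w + 28vw)(-4 - 5u + 9v)    [distributive law]
= (36w - 9 - 15v + 12vw + 14v² - 32w²)(-4 - 5u + 9v)    [combine like terms]
= -144w - 180uw + 324vw + 36 + 45u - 81v + 60v + 75uv - 135v² - 48vw - 60uvw + 108v²w - 56v² - 70uv² + 126v³ + 128w² + 160uw² - 288vw²    [distributive law]
= -144w - 180uw + 276vw + 36 + 45u - 21v + 75uv - 191v² - 60uvw + 108v²w - 70uv² + 126v³ + 128w² + 160uw² - 288vw²    [combine like terms]

-144w - 180uw + 276vw + 36 + 45u - 21v + 75uv - 191v² - 60uvw + 108v²w - 70uv² + 126v³ + 128w² + 160uw² - 288vw²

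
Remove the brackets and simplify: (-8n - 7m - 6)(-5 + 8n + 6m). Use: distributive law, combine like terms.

-8n - 64n^2 - 104mn - m - 42m^2 + 30

(-8n - 7m - 6)(-5 + 8n + 6m)
= 40n - 64n^2 - 48mn + 35m - 56mn - 42m^2 + 30 - 48n - 36m    [distributive law]
= -8n - 64n^2 - 104mn - m - 42m^2 + 30    [combine like terms]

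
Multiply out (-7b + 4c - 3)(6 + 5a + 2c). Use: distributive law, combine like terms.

-42b - 35ab - 14bc + 18c + 20ac + 8c^2 - 18 - 15a

(-7b + 4c - 3)(6 + 5a + 2c)
= -42b - 35ab - 14bc + 24c + 20ac + 8c^2 - 18 - 15a - 6c    [distributive law]
= -42b - 35ab - 14bc + 18c + 20ac + 8c^2 - 18 - 15a    [combine like terms]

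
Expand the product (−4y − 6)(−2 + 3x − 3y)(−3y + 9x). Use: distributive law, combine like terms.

−78y^2 + 288xy + 144xy^2 − 108x^2y − 36y^3 − 36y + 108x − 162x^2

(−4y − 6)(−2 + 3x − 3y)(−3y + 9x)
= (8y − 12xy + 12y^2 + 12 − 18x + 18y)(−3y + 9x)    [distributive law]
= (26y − 12xy + 12y^2 + 12 − 18x)(−3y + 9x)    [combine like terms]
= −78y^2 + 234xy + 36xy^2 − 108x^2y − 36y^3 + 108xy^2 − 36y + 108x + 54xy − 162x^2    [distributive law]
= −78y^2 + 288xy + 144xy^2 − 108x^2y − 36y^3 − 36y + 108x − 162x^2    [combine like terms]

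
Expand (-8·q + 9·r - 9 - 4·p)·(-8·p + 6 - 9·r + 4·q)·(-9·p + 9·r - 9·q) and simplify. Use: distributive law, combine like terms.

(-8·q + 9·r - 9 - 4·p)·(-8·p + 6 - 9·r + 4·q)·(-9·p + 9·r - 9·q)
= (64·p·q - 48·q + 72·q·r - 32·q^2 - 72·p·r + 54·r - 81·r^2 + 36·q·r + 72·p - 54 + 81·r - 36·q + 32·p^2 - 24·p + 36·p·r - 16·p·q)·(-9·p + 9·r - 9·q)    [distributive law]
= (48·p·q - 84·q + 108·q·r - 32·q^2 - 36·p·r + 135·r - 81·r^2 + 48·p - 54 + 32·p^2)·(-9·p + 9·r - 9·q)    [combine like terms]
= -432·p^2·q + 432·p·q·r - 432·p·q^2 + 756·p·q - 756·q·r + 756·q^2 - 972·p·q·r + 972·q·r^2 - 972·q^2·r + 288·p·q^2 - 288·q^2·r + 288·q^3 + 324·p^2·r - 324·p·r^2 + 324·p·q·r - 1215·p·r + 1215·r^2 - 1215·q·r + 729·p·r^2 - 729·r^3 + 729·q·r^2 - 432·p^2 + 432·p·r - 432·p·q + 486·p - 486·r + 486·q - 288·p^3 + 288·p^2·r - 288·p^2·q    [distributive law]
= -720·p^2·q - 216·p·q·r - 144·p·q^2 + 324·p·q - 1971·q·r + 756·q^2 + 1701·q·r^2 - 1260·q^2·r + 288·q^3 + 612·p^2·r + 405·p·r^2 - 783·p·r + 1215·r^2 - 729·r^3 - 432·p^2 + 486·p - 486·r + 486·q - 288·p^3    [combine like terms]

-720·p^2·q - 216·p·q·r - 144·p·q^2 + 324·p·q - 1971·q·r + 756·q^2 + 1701·q·r^2 - 1260·q^2·r + 288·q^3 + 612·p^2·r + 405·p·r^2 - 783·p·r + 1215·r^2 - 729·r^3 - 432·p^2 + 486·p - 486·r + 486·q - 288·p^3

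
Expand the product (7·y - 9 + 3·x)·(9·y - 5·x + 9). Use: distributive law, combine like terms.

63·y^2 - 8·x·y - 18·y + 72·x - 81 - 15·x^2

(7·y - 9 + 3·x)·(9·y - 5·x + 9)
= 63·y^2 - 35·x·y + 63·y - 81·y + 45·x - 81 + 27·x·y - 15·x^2 + 27·x    [distributive law]
= 63·y^2 - 8·x·y - 18·y + 72·x - 81 - 15·x^2    [combine like terms]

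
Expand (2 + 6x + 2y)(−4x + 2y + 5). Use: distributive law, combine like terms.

22x + 14y + 10 − 24x² + 4xy + 4y²

(2 + 6x + 2y)(−4x + 2y + 5)
= −8x + 4y + 10 − 24x² + 12xy + 30x − 8xy + 4y² + 10y    [distributive law]
= 22x + 14y + 10 − 24x² + 4xy + 4y²    [combine like terms]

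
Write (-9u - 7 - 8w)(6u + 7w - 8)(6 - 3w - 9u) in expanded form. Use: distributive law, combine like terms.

(-9u - 7 - 8w)(6u + 7w - 8)(6 - 3w - 9u)
= (-54u² - 63uw + 72u - 42u - 49w + 56 - 48uw - 56w² + 64w)(6 - 3w - 9u)    [distributive law]
= (-54u² - 111uw + 30u + 15w + 56 - 56w²)(6 - 3w - 9u)    [combine like terms]
= -324u² + 162u²w + 486u³ - 666uw + 333uw² + 999u²w + 180u - 90uw - 270u² + 90w - 45w² - 135uw + 336 - 168w - 504u - 336w² + 168w³ + 504uw²    [distributive law]
= -594u² + 1161u²w + 486u³ - 891uw + 837uw² - 324u - 78w - 381w² + 336 + 168w³    [combine like terms]

-594u² + 1161u²w + 486u³ - 891uw + 837uw² - 324u - 78w - 381w² + 336 + 168w³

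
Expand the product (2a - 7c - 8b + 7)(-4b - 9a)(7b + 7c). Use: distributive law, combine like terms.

448ab^2 + 889abc - 126a^2b - 126a^2c + 420b^2c + 196bc^2 + 441ac^2 + 224b^3 - 196b^2 - 196bc - 441ab - 441ac

(2a - 7c - 8b + 7)(-4b - 9a)(7b + 7c)
= (-8ab - 18a^2 + 28bc + 63ac + 32b^2 + 72ab - 28b - 63a)(7b + 7c)    [distributive law]
= (64ab - 18a^2 + 28bc + 63ac + 32b^2 - 28b - 63a)(7b + 7c)    [combine like terms]
= 448ab^2 + 448abc - 126a^2b - 126a^2c + 196b^2c + 196bc^2 + 441abc + 441ac^2 + 224b^3 + 224b^2c - 196b^2 - 196bc - 441ab - 441ac    [distributive law]
= 448ab^2 + 889abc - 126a^2b - 126a^2c + 420b^2c + 196bc^2 + 441ac^2 + 224b^3 - 196b^2 - 196bc - 441ab - 441ac    [combine like terms]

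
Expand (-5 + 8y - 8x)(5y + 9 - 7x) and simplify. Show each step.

(-5 + 8y - 8x)(5y + 9 - 7x)
= -25y - 45 + 35x + 40y^2 + 72y - 56xy - 40xy - 72x + 56x^2    [distributive law]
= 47y - 45 - 37x + 40y^2 - 96xy + 56x^2    [combine like terms]

47y - 45 - 37x + 40y^2 - 96xy + 56x^2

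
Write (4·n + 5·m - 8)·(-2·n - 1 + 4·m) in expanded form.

-8·n² + 12·n + 6·m·n - 37·m + 20·m² + 8

(4·n + 5·m - 8)·(-2·n - 1 + 4·m)
= -8·n² - 4·n + 16·m·n - 10·m·n - 5·m + 20·m² + 16·n + 8 - 32·m    [distributive law]
= -8·n² + 12·n + 6·m·n - 37·m + 20·m² + 8    [combine like terms]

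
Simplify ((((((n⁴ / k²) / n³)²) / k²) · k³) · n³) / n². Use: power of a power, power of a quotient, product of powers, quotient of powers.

((((((n⁴ / k²) / n³)²) / k²) · k³) · n³) / n²
= ((((((n⁴ / k²)²) / ((n³)²)) / k²) · k³) · n³) / n²    [power of a quotient]
= (((((((n⁴)²) / ((k²)²)) / ((n³)²)) / k²) · k³) · n³) / n²    [power of a quotient]
= (((((n⁸ / ((k²)²)) / ((n³)²)) / k²) · k³) · n³) / n²    [power of a power]
= (((((n⁸ / k⁴) / ((n³)²)) / k²) · k³) · n³) / n²    [power of a power]
= (((((n⁸ / k⁴) / n⁶) / k²) · k³) · n³) / n²    [power of a power]
= k⁻³n³    [quotient of powers; product of powers]

k⁻³n³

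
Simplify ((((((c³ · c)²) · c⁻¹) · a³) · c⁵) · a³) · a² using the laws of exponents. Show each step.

a⁸c¹²

((((((c³ · c)²) · c⁻¹) · a³) · c⁵) · a³) · a²
= (((((((c³)²) · (c²)) · c⁻¹) · a³) · c⁵) · a³) · a²    [power of a product]
= (((((c⁶ · (c²)) · c⁻¹) · a³) · c⁵) · a³) · a²    [power of a power]
= ((((c⁸ · c⁻¹) · a³) · c⁵) · a³) · a²    [product of powers]
= (((c⁷ · a³) · c⁵) · a³) · a²    [product of powers]
= a⁸c¹²    [product of powers]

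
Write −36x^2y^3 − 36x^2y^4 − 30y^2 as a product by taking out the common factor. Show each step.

6y^2(−6x^2y − 6x^2y^2 − 5)

−36x^2y^3 − 36x^2y^4 − 30y^2
= 6(−6x^2y^3 − 6x^2y^4 − 5y^2)    [factor out 6]
= 6y^2(−6x^2y − 6x^2y^2 − 5)    [factor out y^2]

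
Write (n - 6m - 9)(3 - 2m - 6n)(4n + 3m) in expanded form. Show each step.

(n - 6m - 9)(3 - 2m - 6n)(4n + 3m)
= (3n - 2mn - 6n^2 - 18m + 12m^2 + 36mn - 27 + 18m + 54n)(4n + 3m)    [distributive law]
= (57n + 34mn - 6n^2 + 12m^2 - 27)(4n + 3m)    [combine like terms]
= 228n^2 + 171mn + 136mn^2 + 102m^2n - 24n^3 - 18mn^2 + 48m^2n + 36m^3 - 108n - 81m    [distributive law]
= 228n^2 + 171mn + 118mn^2 + 150m^2n - 24n^3 + 36m^3 - 108n - 81m    [combine like terms]

228n^2 + 171mn + 118mn^2 + 150m^2n - 24n^3 + 36m^3 - 108n - 81m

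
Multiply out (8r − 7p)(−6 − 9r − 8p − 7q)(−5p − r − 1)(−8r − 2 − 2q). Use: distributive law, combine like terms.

−2314pr² − 62pr − 468pqr − 1104r³ − 624r² − 800qr² − 96r − 208qr − 2888pr³ − 2570pqr² − 576r⁴ − 592qr³ + 408p²r² + 2230p²r + 2062p²qr − 462pq²r − 112q²r² − 112q²r + 532p² + 1022p²q + 84p + 182pq + 2240p³r + 560p³ + 560p³q + 490p²q² + 98pq²

(8r − 7p)(−6 − 9r − 8p − 7q)(−5p − r − 1)(−8r − 2 − 2q)
= (−48r − 72r² − 64pr − 56qr + 42p + 63pr + 56p² + 49pq)(−5p − r − 1)(−8r − 2 − 2q)    [distributive law]
= (−48r − 72r² − pr − 56qr + 42p + 56p² + 49pq)(−5p − r − 1)(−8r − 2 − 2q)    [combine like terms]
= (240pr + 48r² + 48r + 360pr² + 72r³ + 72r² + 5p²r + pr² + pr + 280pqr + 56qr² + 56qr − 210p² − 42pr − 42p − 280p³ − 56p²r − 56p² − 245p²q − 49pqr − 49pq)(−8r − 2 − 2q)    [distributive law]
= (199pr + 120r² + 48r + 361pr² + 72r³ − 51p²r + 231pqr + 56qr² + 56qr − 266p² − 42p − 280p³ − 245p²q − 49pq)(−8r − 2 − 2q)    [combine like terms]
= −1592pr² − 398pr − 398pqr − 960r³ − 240r² − 240qr² − 384r² − 96r − 96qr − 2888pr³ − 722pr² − 722pqr² − 576r⁴ − 144r³ − 144qr³ + 408p²r² + 102p²r + 102p²qr − 1848pqr² − 462pqr − 462pq²r − 448qr³ − 112qr² − 112q²r² − 448qr² − 112qr − 112q²r + 2128p²r + 532p² + 532p²q + 336pr + 84p + 84pq + 2240p³r + 560p³ + 560p³q + 1960p²qr + 490p²q + 490p²q² + 392pqr + 98pq + 98pq²    [distributive law]
= −2314pr² − 62pr − 468pqr − 1104r³ − 624r² − 800qr² − 96r − 208qr − 2888pr³ − 2570pqr² − 576r⁴ − 592qr³ + 408p²r² + 2230p²r + 2062p²qr − 462pq²r − 112q²r² − 112q²r + 532p² + 1022p²q + 84p + 182pq + 2240p³r + 560p³ + 560p³q + 490p²q² + 98pq²    [combine like terms]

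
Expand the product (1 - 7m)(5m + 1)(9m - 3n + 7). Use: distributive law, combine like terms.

(1 - 7m)(5m + 1)(9m - 3n + 7)
= (5m + 1 - 35m² - 7m)(9m - 3n + 7)    [distributive law]
= (-2m + 1 - 35m²)(9m - 3n + 7)    [combine like terms]
= -18m² + 6mn - 14m + 9m - 3n + 7 - 315m³ + 105m²n - 245m²    [distributive law]
= -263m² + 6mn - 5m - 3n + 7 - 315m³ + 105m²n    [combine like terms]

-263m² + 6mn - 5m - 3n + 7 - 315m³ + 105m²n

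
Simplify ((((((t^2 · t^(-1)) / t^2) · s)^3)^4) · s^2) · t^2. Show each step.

((((((t^2 · t^(-1)) / t^2) · s)^3)^4) · s^2) · t^2
= (((((t^2 · t^(-1)) / t^2) · s)^12) · s^2) · t^2    [power of a power]
= (((((t^2 · t^(-1)) / t^2)^12) · (s^12)) · s^2) · t^2    [power of a product]
= (((((t^2 · t^(-1))^12) / ((t^2)^12)) · (s^12)) · s^2) · t^2    [power of a quotient]
= ((((((t^2)^12) · ((t^(-1))^12)) / ((t^2)^12)) · (s^12)) · s^2) · t^2    [power of a product]
= ((((t^24 · ((t^(-1))^12)) / ((t^2)^12)) · (s^12)) · s^2) · t^2    [power of a power]
= ((((t^24 · t^(-12)) / ((t^2)^12)) · (s^12)) · s^2) · t^2    [power of a power]
= (((t^12 / ((t^2)^12)) · (s^12)) · s^2) · t^2    [product of powers]
= (((t^12 / t^24) · (s^12)) · s^2) · t^2    [power of a power]
= ((t^(-12) · (s^12)) · s^2) · t^2    [quotient of powers]
= s^14·t^(-10)    [product of powers]

s^14·t^(-10)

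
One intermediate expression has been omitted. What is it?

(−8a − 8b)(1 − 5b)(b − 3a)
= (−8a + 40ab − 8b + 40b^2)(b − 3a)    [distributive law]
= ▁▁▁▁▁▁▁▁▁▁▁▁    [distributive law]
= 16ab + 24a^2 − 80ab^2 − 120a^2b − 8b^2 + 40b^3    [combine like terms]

By distributive law:

−8ab + 24a^2 + 40ab^2 − 120a^2b − 8b^2 + 24ab + 40b^3 − 120ab^2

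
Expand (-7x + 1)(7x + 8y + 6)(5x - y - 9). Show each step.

(-7x + 1)(7x + 8y + 6)(5x - y - 9)
= (-49x^2 - 56xy - 42x + 7x + 8y + 6)(5x - y - 9)    [distributive law]
= (-49x^2 - 56xy - 35x + 8y + 6)(5x - y - 9)    [combine like terms]
= -245x^3 + 49x^2y + 441x^2 - 280x^2y + 56xy^2 + 504xy - 175x^2 + 35xy + 315x + 40xy - 8y^2 - 72y + 30x - 6y - 54    [distributive law]
= -245x^3 - 231x^2y + 266x^2 + 56xy^2 + 579xy + 345x - 8y^2 - 78y - 54    [combine like terms]

-245x^3 - 231x^2y + 266x^2 + 56xy^2 + 579xy + 345x - 8y^2 - 78y - 54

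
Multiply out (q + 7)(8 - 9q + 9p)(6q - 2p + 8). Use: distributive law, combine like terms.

(q + 7)(8 - 9q + 9p)(6q - 2p + 8)
= (8q - 9q^2 + 9pq + 56 - 63q + 63p)(6q - 2p + 8)    [distributive law]
= (-55q - 9q^2 + 9pq + 56 + 63p)(6q - 2p + 8)    [combine like terms]
= -330q^2 + 110pq - 440q - 54q^3 + 18pq^2 - 72q^2 + 54pq^2 - 18p^2q + 72pq + 336q - 112p + 448 + 378pq - 126p^2 + 504p    [distributive law]
= -402q^2 + 560pq - 104q - 54q^3 + 72pq^2 - 18p^2q + 392p + 448 - 126p^2    [combine like terms]

-402q^2 + 560pq - 104q - 54q^3 + 72pq^2 - 18p^2q + 392p + 448 - 126p^2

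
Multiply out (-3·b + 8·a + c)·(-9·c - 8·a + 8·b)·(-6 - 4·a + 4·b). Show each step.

-210·b·c - 460·a·b·c + 140·b^2·c - 528·a·b - 608·a^2·b + 448·a·b^2 + 144·b^2 - 96·b^3 + 480·a·c + 320·a^2·c + 384·a^2 + 256·a^3 + 54·c^2 + 36·a·c^2 - 36·b·c^2

(-3·b + 8·a + c)·(-9·c - 8·a + 8·b)·(-6 - 4·a + 4·b)
= (27·b·c + 24·a·b - 24·b^2 - 72·a·c - 64·a^2 + 64·a·b - 9·c^2 - 8·a·c + 8·b·c)·(-6 - 4·a + 4·b)    [distributive law]
= (35·b·c + 88·a·b - 24·b^2 - 80·a·c - 64·a^2 - 9·c^2)·(-6 - 4·a + 4·b)    [combine like terms]
= -210·b·c - 140·a·b·c + 140·b^2·c - 528·a·b - 352·a^2·b + 352·a·b^2 + 144·b^2 + 96·a·b^2 - 96·b^3 + 480·a·c + 320·a^2·c - 320·a·b·c + 384·a^2 + 256·a^3 - 256·a^2·b + 54·c^2 + 36·a·c^2 - 36·b·c^2    [distributive law]
= -210·b·c - 460·a·b·c + 140·b^2·c - 528·a·b - 608·a^2·b + 448·a·b^2 + 144·b^2 - 96·b^3 + 480·a·c + 320·a^2·c + 384·a^2 + 256·a^3 + 54·c^2 + 36·a·c^2 - 36·b·c^2    [combine like terms]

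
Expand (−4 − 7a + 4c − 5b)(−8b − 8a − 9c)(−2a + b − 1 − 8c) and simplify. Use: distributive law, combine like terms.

(−4 − 7a + 4c − 5b)(−8b − 8a − 9c)(−2a + b − 1 − 8c)
= (32b + 32a + 36c + 56ab + 56a^2 + 63ac − 32bc − 32ac − 36c^2 + 40b^2 + 40ab + 45bc)(−2a + b − 1 − 8c)    [distributive law]
= (32b + 32a + 36c + 96ab + 56a^2 + 31ac + 13bc − 36c^2 + 40b^2)(−2a + b − 1 − 8c)    [combine like terms]
= −64ab + 32b^2 − 32b − 256bc − 64a^2 + 32ab − 32a − 256ac − 72ac + 36bc − 36c − 288c^2 − 192a^2b + 96ab^2 − 96ab − 768abc − 112a^3 + 56a^2b − 56a^2 − 448a^2c − 62a^2c + 31abc − 31ac − 248ac^2 − 26abc + 13b^2c − 13bc − 104bc^2 + 72ac^2 − 36bc^2 + 36c^2 + 288c^3 − 80ab^2 + 40b^3 − 40b^2 − 320b^2c    [distributive law]
= −128ab − 8b^2 − 32b − 233bc − 120a^2 − 32a − 359ac − 36c − 252c^2 − 136a^2b + 16ab^2 − 763abc − 112a^3 − 510a^2c − 176ac^2 − 307b^2c − 140bc^2 + 288c^3 + 40b^3    [combine like terms]

−128ab − 8b^2 − 32b − 233bc − 120a^2 − 32a − 359ac − 36c − 252c^2 − 136a^2b + 16ab^2 − 763abc − 112a^3 − 510a^2c − 176ac^2 − 307b^2c − 140bc^2 + 288c^3 + 40b^3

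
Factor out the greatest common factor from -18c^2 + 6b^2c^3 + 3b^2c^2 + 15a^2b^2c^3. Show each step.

-18c^2 + 6b^2c^3 + 3b^2c^2 + 15a^2b^2c^3
= 3(-6c^2 + 2b^2c^3 + b^2c^2 + 5a^2b^2c^3)    [factor out 3]
= 3c^2(-6 + 2b^2c + b^2 + 5a^2b^2c)    [factor out c^2]

3c^2(-6 + 2b^2c + b^2 + 5a^2b^2c)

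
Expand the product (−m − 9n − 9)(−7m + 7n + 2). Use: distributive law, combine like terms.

(−m − 9n − 9)(−7m + 7n + 2)
= 7m^2 − 7mn − 2m + 63mn − 63n^2 − 18n + 63m − 63n − 18    [distributive law]
= 7m^2 + 56mn + 61m − 63n^2 − 81n − 18    [combine like terms]

7m^2 + 56mn + 61m − 63n^2 − 81n − 18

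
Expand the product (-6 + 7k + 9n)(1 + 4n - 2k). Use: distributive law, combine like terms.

(-6 + 7k + 9n)(1 + 4n - 2k)
= -6 - 24n + 12k + 7k + 28kn - 14k² + 9n + 36n² - 18kn    [distributive law]
= -6 - 15n + 19k + 10kn - 14k² + 36n²    [combine like terms]

-6 - 15n + 19k + 10kn - 14k² + 36n²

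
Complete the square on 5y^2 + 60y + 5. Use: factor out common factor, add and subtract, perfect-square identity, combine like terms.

5y^2 + 60y + 5
= 5(y^2 + 12y) + 5    [factor out 5 from the y-terms]
= 5(y^2 + 12y + 36 − 36) + 5    [add and subtract 36 inside the bracket]
= 5(y + 6)^2 − 180 + 5    [perfect-square identity]
= 5(y + 6)^2 − 175    [combine constants]

5(y + 6)^2 − 175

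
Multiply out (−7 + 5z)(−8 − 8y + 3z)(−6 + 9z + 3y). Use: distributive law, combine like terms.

(−7 + 5z)(−8 − 8y + 3z)(−6 + 9z + 3y)
= (56 + 56y − 21z − 40z − 40yz + 15z^2)(−6 + 9z + 3y)    [distributive law]
= (56 + 56y − 61z − 40yz + 15z^2)(−6 + 9z + 3y)    [combine like terms]
= −336 + 504z + 168y − 336y + 504yz + 168y^2 + 366z − 549z^2 − 183yz + 240yz − 360yz^2 − 120y^2z − 90z^2 + 135z^3 + 45yz^2    [distributive law]
= −336 + 870z − 168y + 561yz + 168y^2 − 639z^2 − 315yz^2 − 120y^2z + 135z^3    [combine like terms]

−336 + 870z − 168y + 561yz + 168y^2 − 639z^2 − 315yz^2 − 120y^2z + 135z^3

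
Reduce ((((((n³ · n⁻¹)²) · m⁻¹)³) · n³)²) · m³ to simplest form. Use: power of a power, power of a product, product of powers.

((((((n³ · n⁻¹)²) · m⁻¹)³) · n³)²) · m³
= ((((((n³ · n⁻¹)²) · m⁻¹)³)²) · ((n³)²)) · m³    [power of a product]
= (((((n³ · n⁻¹)²) · m⁻¹)⁶) · ((n³)²)) · m³    [power of a power]
= (((((n³ · n⁻¹)²)⁶) · ((m⁻¹)⁶)) · ((n³)²)) · m³    [power of a product]
= ((((n³ · n⁻¹)¹²) · ((m⁻¹)⁶)) · ((n³)²)) · m³    [power of a power]
= (((((n³)¹²) · ((n⁻¹)¹²)) · ((m⁻¹)⁶)) · ((n³)²)) · m³    [power of a product]
= (((n³⁶ · ((n⁻¹)¹²)) · ((m⁻¹)⁶)) · ((n³)²)) · m³    [power of a power]
= (((n³⁶ · n⁻¹²) · ((m⁻¹)⁶)) · ((n³)²)) · m³    [power of a power]
= ((n²⁴ · ((m⁻¹)⁶)) · ((n³)²)) · m³    [product of powers]
= ((n²⁴ · m⁻⁶) · ((n³)²)) · m³    [power of a power]
= ((n²⁴ · m⁻⁶) · n⁶) · m³    [power of a power]
= m⁻³n³⁰    [product of powers]

m⁻³n³⁰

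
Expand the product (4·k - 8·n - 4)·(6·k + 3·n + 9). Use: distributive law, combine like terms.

24·k² - 36·k·n + 12·k - 24·n² - 84·n - 36

(4·k - 8·n - 4)·(6·k + 3·n + 9)
= 24·k² + 12·k·n + 36·k - 48·k·n - 24·n² - 72·n - 24·k - 12·n - 36    [distributive law]
= 24·k² - 36·k·n + 12·k - 24·n² - 84·n - 36    [combine like terms]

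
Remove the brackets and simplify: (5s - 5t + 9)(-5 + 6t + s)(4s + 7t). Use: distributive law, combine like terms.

(5s - 5t + 9)(-5 + 6t + s)(4s + 7t)
= (-25s + 30st + 5s² + 25t - 30t² - 5st - 45 + 54t + 9s)(4s + 7t)    [distributive law]
= (-16s + 25st + 5s² + 79t - 30t² - 45)(4s + 7t)    [combine like terms]
= -64s² - 112st + 100s²t + 175st² + 20s³ + 35s²t + 316st + 553t² - 120st² - 210t³ - 180s - 315t    [distributive law]
= -64s² + 204st + 135s²t + 55st² + 20s³ + 553t² - 210t³ - 180s - 315t    [combine like terms]

-64s² + 204st + 135s²t + 55st² + 20s³ + 553t² - 210t³ - 180s - 315t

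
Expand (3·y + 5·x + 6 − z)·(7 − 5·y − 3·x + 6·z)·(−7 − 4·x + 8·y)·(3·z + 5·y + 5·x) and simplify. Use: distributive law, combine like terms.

(3·y + 5·x + 6 − z)·(7 − 5·y − 3·x + 6·z)·(−7 − 4·x + 8·y)·(3·z + 5·y + 5·x)
= (21·y − 15·y² − 9·x·y + 18·y·z + 35·x − 25·x·y − 15·x² + 30·x·z + 42 − 30·y − 18·x + 36·z − 7·z + 5·y·z + 3·x·z − 6·z²)·(−7 − 4·x + 8·y)·(3·z + 5·y + 5·x)    [distributive law]
= (−9·y − 15·y² − 34·x·y + 23·y·z + 17·x − 15·x² + 33·x·z + 42 + 29·z − 6·z²)·(−7 − 4·x + 8·y)·(3·z + 5·y + 5·x)    [combine like terms]
= (63·y + 36·x·y − 72·y² + 105·y² + 60·x·y² − 120·y³ + 238·x·y + 136·x²·y − 272·x·y² − 161·y·z − 92·x·y·z + 184·y²·z − 119·x − 68·x² + 136·x·y + 105·x² + 60·x³ − 120·x²·y − 231·x·z − 132·x²·z + 264·x·y·z − 294 − 168·x + 336·y − 203·z − 116·x·z + 232·y·z + 42·z² + 24·x·z² − 48·y·z²)·(3·z + 5·y + 5·x)    [distributive law]
= (399·y + 410·x·y + 33·y² − 212·x·y² − 120·y³ + 16·x²·y + 71·y·z + 172·x·y·z + 184·y²·z − 287·x + 37·x² + 60·x³ − 347·x·z − 132·x²·z − 294 − 203·z + 42·z² + 24·x·z² − 48·y·z²)·(3·z + 5·y + 5·x)    [combine like terms]
= 1197·y·z + 1995·y² + 1995·x·y + 1230·x·y·z + 2050·x·y² + 2050·x²·y + 99·y²·z + 165·y³ + 165·x·y² − 636·x·y²·z − 1060·x·y³ − 1060·x²·y² − 360·y³·z − 600·y⁴ − 600·x·y³ + 48·x²·y·z + 80·x²·y² + 80·x³·y + 213·y·z² + 355·y²·z + 355·x·y·z + 516·x·y·z² + 860·x·y²·z + 860·x²·y·z + 552·y²·z² + 920·y³·z + 920·x·y²·z − 861·x·z − 1435·x·y − 1435·x² + 111·x²·z + 185·x²·y + 185·x³ + 180·x³·z + 300·x³·y + 300·x⁴ − 1041·x·z² − 1735·x·y·z − 1735·x²·z − 396·x²·z² − 660·x²·y·z − 660·x³·z − 882·z − 1470·y − 1470·x − 609·z² − 1015·y·z − 1015·x·z + 126·z³ + 210·y·z² + 210·x·z² + 72·x·z³ + 120·x·y·z² + 120·x²·z² − 144·y·z³ − 240·y²·z² − 240·x·y·z²    [distributive law]
= 182·y·z + 1995·y² + 560·x·y − 150·x·y·z + 2215·x·y² + 2235·x²·y + 454·y²·z + 165·y³ + 1144·x·y²·z − 1660·x·y³ − 980·x²·y² + 560·y³·z − 600·y⁴ + 248·x²·y·z + 380·x³·y + 423·y·z² + 396·x·y·z² + 312·y²·z² − 1876·x·z − 1435·x² − 1624·x²·z + 185·x³ − 480·x³·z + 300·x⁴ − 831·x·z² − 276·x²·z² − 882·z − 1470·y − 1470·x − 609·z² + 126·z³ + 72·x·z³ − 144·y·z³    [combine like terms]

182·y·z + 1995·y² + 560·x·y − 150·x·y·z + 2215·x·y² + 2235·x²·y + 454·y²·z + 165·y³ + 1144·x·y²·z − 1660·x·y³ − 980·x²·y² + 560·y³·z − 600·y⁴ + 248·x²·y·z + 380·x³·y + 423·y·z² + 396·x·y·z² + 312·y²·z² − 1876·x·z − 1435·x² − 1624·x²·z + 185·x³ − 480·x³·z + 300·x⁴ − 831·x·z² − 276·x²·z² − 882·z − 1470·y − 1470·x − 609·z² + 126·z³ + 72·x·z³ − 144·y·z³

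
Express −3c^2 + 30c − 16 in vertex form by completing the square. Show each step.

−3(c − 5)^2 + 59

−3c^2 + 30c − 16
= −3(c^2 − 10c) − 16    [factor out -3 from the c-terms]
= −3(c^2 − 10c + 25 − 25) − 16    [add and subtract 25 inside the bracket]
= −3(c − 5)^2 + 75 − 16    [perfect-square identity]
= −3(c − 5)^2 + 59    [combine constants]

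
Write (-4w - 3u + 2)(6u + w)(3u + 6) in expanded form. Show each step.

-81u^2w - 156uw - 12uw^2 - 24w^2 - 54u^3 - 72u^2 + 72u + 12w

(-4w - 3u + 2)(6u + w)(3u + 6)
= (-24uw - 4w^2 - 18u^2 - 3uw + 12u + 2w)(3u + 6)    [distributive law]
= (-27uw - 4w^2 - 18u^2 + 12u + 2w)(3u + 6)    [combine like terms]
= -81u^2w - 162uw - 12uw^2 - 24w^2 - 54u^3 - 108u^2 + 36u^2 + 72u + 6uw + 12w    [distributive law]
= -81u^2w - 156uw - 12uw^2 - 24w^2 - 54u^3 - 72u^2 + 72u + 12w    [combine like terms]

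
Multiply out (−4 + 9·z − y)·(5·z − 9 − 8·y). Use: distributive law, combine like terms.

(−4 + 9·z − y)·(5·z − 9 − 8·y)
= −20·z + 36 + 32·y + 45·z^2 − 81·z − 72·y·z − 5·y·z + 9·y + 8·y^2    [distributive law]
= −101·z + 36 + 41·y + 45·z^2 − 77·y·z + 8·y^2    [combine like terms]

−101·z + 36 + 41·y + 45·z^2 − 77·y·z + 8·y^2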